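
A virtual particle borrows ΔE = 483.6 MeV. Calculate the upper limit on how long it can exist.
6.805 × 10^-25 s

Using the energy-time uncertainty principle:
ΔEΔt ≥ ℏ/2

For a virtual particle borrowing energy ΔE, the maximum lifetime is:
Δt_max = ℏ/(2ΔE)

Converting energy:
ΔE = 483.6 MeV = 7.748e-11 J

Δt_max = (1.055e-34 J·s) / (2 × 7.748e-11 J)
Δt_max = 6.805e-25 s = 6.805 × 10^-25 s

Virtual particles with higher borrowed energy exist for shorter times.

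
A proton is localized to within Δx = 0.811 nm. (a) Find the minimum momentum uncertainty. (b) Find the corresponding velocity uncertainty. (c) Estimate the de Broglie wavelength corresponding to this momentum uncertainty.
(a) Δp_min = 6.502 × 10^-26 kg·m/s
(b) Δv_min = 38.871 m/s
(c) λ_dB = 10.191 nm

Step-by-step:

(a) From the uncertainty principle:
Δp_min = ℏ/(2Δx) = (1.055e-34 J·s)/(2 × 8.110e-10 m) = 6.502e-26 kg·m/s

(b) The velocity uncertainty:
Δv = Δp/m = (6.502e-26 kg·m/s)/(1.673e-27 kg) = 3.887e+01 m/s = 38.871 m/s

(c) The de Broglie wavelength for this momentum:
λ = h/p = (6.626e-34 J·s)/(6.502e-26 kg·m/s) = 1.019e-08 m = 10.191 nm

Note: The de Broglie wavelength is comparable to the localization size, as expected from wave-particle duality.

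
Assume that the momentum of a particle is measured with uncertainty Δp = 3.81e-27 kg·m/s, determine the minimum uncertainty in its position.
13.840 nm

Using the Heisenberg uncertainty principle:
ΔxΔp ≥ ℏ/2

The minimum uncertainty in position is:
Δx_min = ℏ/(2Δp)
Δx_min = (1.055e-34 J·s) / (2 × 3.810e-27 kg·m/s)
Δx_min = 1.384e-08 m = 13.840 nm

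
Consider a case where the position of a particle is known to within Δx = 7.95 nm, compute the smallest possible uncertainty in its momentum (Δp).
6.633 × 10^-27 kg·m/s

Using the Heisenberg uncertainty principle:
ΔxΔp ≥ ℏ/2

The minimum uncertainty in momentum is:
Δp_min = ℏ/(2Δx)
Δp_min = (1.055e-34 J·s) / (2 × 7.950e-09 m)
Δp_min = 6.633e-27 kg·m/s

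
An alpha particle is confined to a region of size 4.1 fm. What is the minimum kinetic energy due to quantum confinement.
77.680 keV

Using the uncertainty principle:

1. Position uncertainty: Δx ≈ 4.100e-15 m
2. Minimum momentum uncertainty: Δp = ℏ/(2Δx) = 1.286e-20 kg·m/s
3. Minimum kinetic energy:
   KE = (Δp)²/(2m) = (1.286e-20)²/(2 × 6.645e-27 kg)
   KE = 1.245e-14 J = 77.680 keV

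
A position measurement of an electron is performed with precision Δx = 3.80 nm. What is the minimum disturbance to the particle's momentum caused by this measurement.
1.388 × 10^-26 kg·m/s

The uncertainty principle implies that measuring position disturbs momentum:
ΔxΔp ≥ ℏ/2

When we measure position with precision Δx, we necessarily introduce a momentum uncertainty:
Δp ≥ ℏ/(2Δx)
Δp_min = (1.055e-34 J·s) / (2 × 3.800e-09 m)
Δp_min = 1.388e-26 kg·m/s

The more precisely we measure position, the greater the momentum disturbance.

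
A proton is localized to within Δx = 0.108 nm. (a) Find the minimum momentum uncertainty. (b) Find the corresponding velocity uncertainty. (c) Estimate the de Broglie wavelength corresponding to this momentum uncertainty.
(a) Δp_min = 4.882 × 10^-25 kg·m/s
(b) Δv_min = 291.894 m/s
(c) λ_dB = 1.357 nm

Step-by-step:

(a) From the uncertainty principle:
Δp_min = ℏ/(2Δx) = (1.055e-34 J·s)/(2 × 1.080e-10 m) = 4.882e-25 kg·m/s

(b) The velocity uncertainty:
Δv = Δp/m = (4.882e-25 kg·m/s)/(1.673e-27 kg) = 2.919e+02 m/s = 291.894 m/s

(c) The de Broglie wavelength for this momentum:
λ = h/p = (6.626e-34 J·s)/(4.882e-25 kg·m/s) = 1.357e-09 m = 1.357 nm

Note: The de Broglie wavelength is comparable to the localization size, as expected from wave-particle duality.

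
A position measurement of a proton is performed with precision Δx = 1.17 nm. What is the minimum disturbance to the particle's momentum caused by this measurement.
4.507 × 10^-26 kg·m/s

The uncertainty principle implies that measuring position disturbs momentum:
ΔxΔp ≥ ℏ/2

When we measure position with precision Δx, we necessarily introduce a momentum uncertainty:
Δp ≥ ℏ/(2Δx)
Δp_min = (1.055e-34 J·s) / (2 × 1.170e-09 m)
Δp_min = 4.507e-26 kg·m/s

The more precisely we measure position, the greater the momentum disturbance.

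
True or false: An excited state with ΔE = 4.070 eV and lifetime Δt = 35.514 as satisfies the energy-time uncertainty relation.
No, it violates the uncertainty relation.

Calculate the product ΔEΔt:
ΔE = 4.070 eV = 6.521e-19 J
ΔEΔt = (6.521e-19 J) × (3.551e-17 s)
ΔEΔt = 2.316e-35 J·s

Compare to the minimum allowed value ℏ/2:
ℏ/2 = 5.273e-35 J·s

Since ΔEΔt = 2.316e-35 J·s < 5.273e-35 J·s = ℏ/2,
this violates the uncertainty relation.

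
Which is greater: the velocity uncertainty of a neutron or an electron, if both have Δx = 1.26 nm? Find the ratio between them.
The electron has the larger minimum velocity uncertainty, by a ratio of 1838.7.

For both particles, Δp_min = ℏ/(2Δx) = 4.185e-26 kg·m/s (same for both).

The velocity uncertainty is Δv = Δp/m:
- neutron: Δv = 4.185e-26 / 1.675e-27 = 2.499e+01 m/s = 24.985 m/s
- electron: Δv = 4.185e-26 / 9.109e-31 = 4.594e+04 m/s = 45.940 km/s

Ratio: 4.594e+04 / 2.499e+01 = 1838.7

The lighter particle has larger velocity uncertainty because Δv ∝ 1/m.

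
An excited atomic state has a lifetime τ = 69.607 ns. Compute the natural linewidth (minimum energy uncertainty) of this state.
4.728 neV

Using the energy-time uncertainty principle:
ΔEΔt ≥ ℏ/2

The lifetime τ represents the time uncertainty Δt.
The natural linewidth (minimum energy uncertainty) is:

ΔE = ℏ/(2τ)
ΔE = (1.055e-34 J·s) / (2 × 6.961e-08 s)
ΔE = 7.575e-28 J = 4.728 neV

This natural linewidth limits the precision of spectroscopic measurements.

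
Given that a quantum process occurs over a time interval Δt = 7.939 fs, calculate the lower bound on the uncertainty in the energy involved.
41.454 meV

Using the energy-time uncertainty principle:
ΔEΔt ≥ ℏ/2

The minimum uncertainty in energy is:
ΔE_min = ℏ/(2Δt)
ΔE_min = (1.055e-34 J·s) / (2 × 7.939e-15 s)
ΔE_min = 6.642e-21 J = 41.454 meV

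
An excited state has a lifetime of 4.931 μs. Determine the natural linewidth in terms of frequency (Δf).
16.138 kHz

Using the energy-time uncertainty principle and E = hf:
ΔEΔt ≥ ℏ/2
hΔf·Δt ≥ ℏ/2

The minimum frequency uncertainty is:
Δf = ℏ/(2hτ) = 1/(4πτ)
Δf = 1/(4π × 4.931e-06 s)
Δf = 1.614e+04 Hz = 16.138 kHz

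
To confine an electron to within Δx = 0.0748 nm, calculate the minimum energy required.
1.702 eV

Localizing a particle requires giving it sufficient momentum uncertainty:

1. From uncertainty principle: Δp ≥ ℏ/(2Δx)
   Δp_min = (1.055e-34 J·s) / (2 × 7.480e-11 m)
   Δp_min = 7.049e-25 kg·m/s

2. This momentum uncertainty corresponds to kinetic energy:
   KE ≈ (Δp)²/(2m) = (7.049e-25)²/(2 × 9.109e-31 kg)
   KE = 2.728e-19 J = 1.702 eV

Tighter localization requires more energy.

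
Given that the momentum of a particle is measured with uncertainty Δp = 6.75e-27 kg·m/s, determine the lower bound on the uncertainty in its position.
7.812 nm

Using the Heisenberg uncertainty principle:
ΔxΔp ≥ ℏ/2

The minimum uncertainty in position is:
Δx_min = ℏ/(2Δp)
Δx_min = (1.055e-34 J·s) / (2 × 6.750e-27 kg·m/s)
Δx_min = 7.812e-09 m = 7.812 nm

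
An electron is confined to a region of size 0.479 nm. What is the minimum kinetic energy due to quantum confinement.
41.514 meV

Using the uncertainty principle:

1. Position uncertainty: Δx ≈ 4.790e-10 m
2. Minimum momentum uncertainty: Δp = ℏ/(2Δx) = 1.101e-25 kg·m/s
3. Minimum kinetic energy:
   KE = (Δp)²/(2m) = (1.101e-25)²/(2 × 9.109e-31 kg)
   KE = 6.651e-21 J = 41.514 meV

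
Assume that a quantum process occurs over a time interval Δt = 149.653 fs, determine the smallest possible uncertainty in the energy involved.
2.199 meV

Using the energy-time uncertainty principle:
ΔEΔt ≥ ℏ/2

The minimum uncertainty in energy is:
ΔE_min = ℏ/(2Δt)
ΔE_min = (1.055e-34 J·s) / (2 × 1.497e-13 s)
ΔE_min = 3.523e-22 J = 2.199 meV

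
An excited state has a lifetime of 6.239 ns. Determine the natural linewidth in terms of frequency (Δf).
12.755 MHz

Using the energy-time uncertainty principle and E = hf:
ΔEΔt ≥ ℏ/2
hΔf·Δt ≥ ℏ/2

The minimum frequency uncertainty is:
Δf = ℏ/(2hτ) = 1/(4πτ)
Δf = 1/(4π × 6.239e-09 s)
Δf = 1.275e+07 Hz = 12.755 MHz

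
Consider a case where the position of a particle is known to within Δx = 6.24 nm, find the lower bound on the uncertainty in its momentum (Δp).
8.450 × 10^-27 kg·m/s

Using the Heisenberg uncertainty principle:
ΔxΔp ≥ ℏ/2

The minimum uncertainty in momentum is:
Δp_min = ℏ/(2Δx)
Δp_min = (1.055e-34 J·s) / (2 × 6.240e-09 m)
Δp_min = 8.450e-27 kg·m/s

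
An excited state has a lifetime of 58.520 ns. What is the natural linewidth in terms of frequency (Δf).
1.360 MHz

Using the energy-time uncertainty principle and E = hf:
ΔEΔt ≥ ℏ/2
hΔf·Δt ≥ ℏ/2

The minimum frequency uncertainty is:
Δf = ℏ/(2hτ) = 1/(4πτ)
Δf = 1/(4π × 5.852e-08 s)
Δf = 1.360e+06 Hz = 1.360 MHz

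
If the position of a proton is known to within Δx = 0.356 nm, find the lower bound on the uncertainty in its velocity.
88.552 m/s

Using the Heisenberg uncertainty principle and Δp = mΔv:
ΔxΔp ≥ ℏ/2
Δx(mΔv) ≥ ℏ/2

The minimum uncertainty in velocity is:
Δv_min = ℏ/(2mΔx)
Δv_min = (1.055e-34 J·s) / (2 × 1.673e-27 kg × 3.560e-10 m)
Δv_min = 8.855e+01 m/s = 88.552 m/s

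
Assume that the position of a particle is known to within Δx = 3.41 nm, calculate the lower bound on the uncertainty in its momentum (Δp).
1.546 × 10^-26 kg·m/s

Using the Heisenberg uncertainty principle:
ΔxΔp ≥ ℏ/2

The minimum uncertainty in momentum is:
Δp_min = ℏ/(2Δx)
Δp_min = (1.055e-34 J·s) / (2 × 3.410e-09 m)
Δp_min = 1.546e-26 kg·m/s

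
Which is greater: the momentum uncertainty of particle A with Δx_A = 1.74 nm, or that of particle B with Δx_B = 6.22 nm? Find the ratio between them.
Particle A has the larger minimum momentum uncertainty, by a factor of 3.57.

For each particle, the minimum momentum uncertainty is Δp_min = ℏ/(2Δx):

Particle A: Δp_A = ℏ/(2×1.740e-09 m) = 3.030e-26 kg·m/s
Particle B: Δp_B = ℏ/(2×6.220e-09 m) = 8.477e-27 kg·m/s

Ratio: Δp_A/Δp_B = 3.57

Since Δp_min ∝ 1/Δx, the particle with smaller position uncertainty (A) has larger momentum uncertainty.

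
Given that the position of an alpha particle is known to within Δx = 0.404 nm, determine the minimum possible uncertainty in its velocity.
19.642 m/s

Using the Heisenberg uncertainty principle and Δp = mΔv:
ΔxΔp ≥ ℏ/2
Δx(mΔv) ≥ ℏ/2

The minimum uncertainty in velocity is:
Δv_min = ℏ/(2mΔx)
Δv_min = (1.055e-34 J·s) / (2 × 6.645e-27 kg × 4.040e-10 m)
Δv_min = 1.964e+01 m/s = 19.642 m/s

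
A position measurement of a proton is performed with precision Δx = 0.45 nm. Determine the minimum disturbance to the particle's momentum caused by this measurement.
1.172 × 10^-25 kg·m/s

The uncertainty principle implies that measuring position disturbs momentum:
ΔxΔp ≥ ℏ/2

When we measure position with precision Δx, we necessarily introduce a momentum uncertainty:
Δp ≥ ℏ/(2Δx)
Δp_min = (1.055e-34 J·s) / (2 × 4.500e-10 m)
Δp_min = 1.172e-25 kg·m/s

The more precisely we measure position, the greater the momentum disturbance.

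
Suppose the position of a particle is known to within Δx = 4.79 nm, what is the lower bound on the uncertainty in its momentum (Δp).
1.101 × 10^-26 kg·m/s

Using the Heisenberg uncertainty principle:
ΔxΔp ≥ ℏ/2

The minimum uncertainty in momentum is:
Δp_min = ℏ/(2Δx)
Δp_min = (1.055e-34 J·s) / (2 × 4.790e-09 m)
Δp_min = 1.101e-26 kg·m/s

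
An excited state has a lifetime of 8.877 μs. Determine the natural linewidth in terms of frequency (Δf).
8.964 kHz

Using the energy-time uncertainty principle and E = hf:
ΔEΔt ≥ ℏ/2
hΔf·Δt ≥ ℏ/2

The minimum frequency uncertainty is:
Δf = ℏ/(2hτ) = 1/(4πτ)
Δf = 1/(4π × 8.877e-06 s)
Δf = 8.964e+03 Hz = 8.964 kHz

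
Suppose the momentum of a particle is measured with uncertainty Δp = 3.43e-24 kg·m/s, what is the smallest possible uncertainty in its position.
15.373 pm

Using the Heisenberg uncertainty principle:
ΔxΔp ≥ ℏ/2

The minimum uncertainty in position is:
Δx_min = ℏ/(2Δp)
Δx_min = (1.055e-34 J·s) / (2 × 3.430e-24 kg·m/s)
Δx_min = 1.537e-11 m = 15.373 pm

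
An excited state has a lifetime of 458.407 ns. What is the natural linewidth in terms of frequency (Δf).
173.596 kHz

Using the energy-time uncertainty principle and E = hf:
ΔEΔt ≥ ℏ/2
hΔf·Δt ≥ ℏ/2

The minimum frequency uncertainty is:
Δf = ℏ/(2hτ) = 1/(4πτ)
Δf = 1/(4π × 4.584e-07 s)
Δf = 1.736e+05 Hz = 173.596 kHz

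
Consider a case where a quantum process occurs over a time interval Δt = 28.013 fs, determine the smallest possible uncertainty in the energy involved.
11.748 meV

Using the energy-time uncertainty principle:
ΔEΔt ≥ ℏ/2

The minimum uncertainty in energy is:
ΔE_min = ℏ/(2Δt)
ΔE_min = (1.055e-34 J·s) / (2 × 2.801e-14 s)
ΔE_min = 1.882e-21 J = 11.748 meV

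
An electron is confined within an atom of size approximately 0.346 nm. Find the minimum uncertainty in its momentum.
1.524 × 10^-25 kg·m/s

Using the Heisenberg uncertainty principle:
ΔxΔp ≥ ℏ/2

With Δx ≈ L = 3.460e-10 m (the confinement size):
Δp_min = ℏ/(2Δx)
Δp_min = (1.055e-34 J·s) / (2 × 3.460e-10 m)
Δp_min = 1.524e-25 kg·m/s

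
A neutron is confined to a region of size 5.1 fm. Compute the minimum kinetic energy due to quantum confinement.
199.166 keV

Using the uncertainty principle:

1. Position uncertainty: Δx ≈ 5.100e-15 m
2. Minimum momentum uncertainty: Δp = ℏ/(2Δx) = 1.034e-20 kg·m/s
3. Minimum kinetic energy:
   KE = (Δp)²/(2m) = (1.034e-20)²/(2 × 1.675e-27 kg)
   KE = 3.191e-14 J = 199.166 keV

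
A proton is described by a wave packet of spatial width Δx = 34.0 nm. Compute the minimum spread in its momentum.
1.551 × 10^-27 kg·m/s

For a wave packet, the spatial width Δx and momentum spread Δp are related by the uncertainty principle:
ΔxΔp ≥ ℏ/2

The minimum momentum spread is:
Δp_min = ℏ/(2Δx)
Δp_min = (1.055e-34 J·s) / (2 × 3.400e-08 m)
Δp_min = 1.551e-27 kg·m/s

A wave packet cannot have both a well-defined position and well-defined momentum.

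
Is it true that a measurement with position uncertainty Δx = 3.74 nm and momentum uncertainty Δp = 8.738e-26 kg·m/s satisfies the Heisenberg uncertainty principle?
Yes, it satisfies the uncertainty principle.

Calculate the product ΔxΔp:
ΔxΔp = (3.740e-09 m) × (8.738e-26 kg·m/s)
ΔxΔp = 3.268e-34 J·s

Compare to the minimum allowed value ℏ/2:
ℏ/2 = 5.273e-35 J·s

Since ΔxΔp = 3.268e-34 J·s ≥ 5.273e-35 J·s = ℏ/2,
the measurement satisfies the uncertainty principle.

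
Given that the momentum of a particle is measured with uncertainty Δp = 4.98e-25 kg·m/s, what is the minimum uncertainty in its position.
105.881 pm

Using the Heisenberg uncertainty principle:
ΔxΔp ≥ ℏ/2

The minimum uncertainty in position is:
Δx_min = ℏ/(2Δp)
Δx_min = (1.055e-34 J·s) / (2 × 4.980e-25 kg·m/s)
Δx_min = 1.059e-10 m = 105.881 pm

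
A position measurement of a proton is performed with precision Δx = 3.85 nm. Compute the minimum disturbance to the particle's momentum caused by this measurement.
1.370 × 10^-26 kg·m/s

The uncertainty principle implies that measuring position disturbs momentum:
ΔxΔp ≥ ℏ/2

When we measure position with precision Δx, we necessarily introduce a momentum uncertainty:
Δp ≥ ℏ/(2Δx)
Δp_min = (1.055e-34 J·s) / (2 × 3.850e-09 m)
Δp_min = 1.370e-26 kg·m/s

The more precisely we measure position, the greater the momentum disturbance.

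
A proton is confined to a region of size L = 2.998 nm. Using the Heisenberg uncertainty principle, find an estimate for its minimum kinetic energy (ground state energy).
577.153 neV

Using the uncertainty principle to estimate ground state energy:

1. The position uncertainty is approximately the confinement size:
   Δx ≈ L = 2.998e-09 m

2. From ΔxΔp ≥ ℏ/2, the minimum momentum uncertainty is:
   Δp ≈ ℏ/(2L) = 1.759e-26 kg·m/s

3. The kinetic energy is approximately:
   KE ≈ (Δp)²/(2m) = (1.759e-26)²/(2 × 1.673e-27 kg)
   KE ≈ 9.247e-26 J = 577.153 neV

This is an order-of-magnitude estimate of the ground state energy.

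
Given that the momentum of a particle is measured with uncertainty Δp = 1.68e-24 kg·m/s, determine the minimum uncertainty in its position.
31.386 pm

Using the Heisenberg uncertainty principle:
ΔxΔp ≥ ℏ/2

The minimum uncertainty in position is:
Δx_min = ℏ/(2Δp)
Δx_min = (1.055e-34 J·s) / (2 × 1.680e-24 kg·m/s)
Δx_min = 3.139e-11 m = 31.386 pm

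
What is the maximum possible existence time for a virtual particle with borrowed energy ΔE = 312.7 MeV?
1.052 ys

Using the energy-time uncertainty principle:
ΔEΔt ≥ ℏ/2

For a virtual particle borrowing energy ΔE, the maximum lifetime is:
Δt_max = ℏ/(2ΔE)

Converting energy:
ΔE = 312.7 MeV = 5.010e-11 J

Δt_max = (1.055e-34 J·s) / (2 × 5.010e-11 J)
Δt_max = 1.052e-24 s = 1.052 ys

Virtual particles with higher borrowed energy exist for shorter times.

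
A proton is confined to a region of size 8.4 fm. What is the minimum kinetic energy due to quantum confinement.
73.518 keV

Using the uncertainty principle:

1. Position uncertainty: Δx ≈ 8.400e-15 m
2. Minimum momentum uncertainty: Δp = ℏ/(2Δx) = 6.277e-21 kg·m/s
3. Minimum kinetic energy:
   KE = (Δp)²/(2m) = (6.277e-21)²/(2 × 1.673e-27 kg)
   KE = 1.178e-14 J = 73.518 keV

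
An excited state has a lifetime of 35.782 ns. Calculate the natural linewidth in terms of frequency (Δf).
2.224 MHz

Using the energy-time uncertainty principle and E = hf:
ΔEΔt ≥ ℏ/2
hΔf·Δt ≥ ℏ/2

The minimum frequency uncertainty is:
Δf = ℏ/(2hτ) = 1/(4πτ)
Δf = 1/(4π × 3.578e-08 s)
Δf = 2.224e+06 Hz = 2.224 MHz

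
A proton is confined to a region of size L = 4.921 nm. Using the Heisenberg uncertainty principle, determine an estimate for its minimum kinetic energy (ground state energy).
214.214 neV

Using the uncertainty principle to estimate ground state energy:

1. The position uncertainty is approximately the confinement size:
   Δx ≈ L = 4.921e-09 m

2. From ΔxΔp ≥ ℏ/2, the minimum momentum uncertainty is:
   Δp ≈ ℏ/(2L) = 1.072e-26 kg·m/s

3. The kinetic energy is approximately:
   KE ≈ (Δp)²/(2m) = (1.072e-26)²/(2 × 1.673e-27 kg)
   KE ≈ 3.432e-26 J = 214.214 neV

This is an order-of-magnitude estimate of the ground state energy.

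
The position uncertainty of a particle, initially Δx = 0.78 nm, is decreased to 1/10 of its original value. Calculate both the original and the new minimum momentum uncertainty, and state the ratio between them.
Original Δp_min = 6.760 × 10^-26 kg·m/s; new Δp'_min = 6.760 × 10^-25 kg·m/s; ratio Δp'_min/Δp_min = 10.

From the uncertainty principle ΔxΔp ≥ ℏ/2, the minimum momentum uncertainty is Δp_min = ℏ/(2Δx).

Original (Δx = 0.78 nm = 7.800e-10 m):
Δp_min = (1.055e-34 J·s)/(2 × 7.800e-10 m) = 6.760e-26 kg·m/s

When Δx → (1/10)Δx:
Δp'_min = ℏ/(2 × (1/10)Δx) = 10 × ℏ/(2Δx) = 10 × Δp_min
Δp'_min = 10 × 6.760e-26 kg·m/s = 6.760e-25 kg·m/s

Since Δp_min ∝ 1/Δx, when Δx is decreased to 1/10 of its original value, Δp_min increases to 10 times its original value.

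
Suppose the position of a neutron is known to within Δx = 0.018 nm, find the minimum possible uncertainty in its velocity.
1.749 km/s

Using the Heisenberg uncertainty principle and Δp = mΔv:
ΔxΔp ≥ ℏ/2
Δx(mΔv) ≥ ℏ/2

The minimum uncertainty in velocity is:
Δv_min = ℏ/(2mΔx)
Δv_min = (1.055e-34 J·s) / (2 × 1.675e-27 kg × 1.800e-11 m)
Δv_min = 1.749e+03 m/s = 1.749 km/s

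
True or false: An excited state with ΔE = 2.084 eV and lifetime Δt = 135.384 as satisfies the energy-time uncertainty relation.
No, it violates the uncertainty relation.

Calculate the product ΔEΔt:
ΔE = 2.084 eV = 3.339e-19 J
ΔEΔt = (3.339e-19 J) × (1.354e-16 s)
ΔEΔt = 4.520e-35 J·s

Compare to the minimum allowed value ℏ/2:
ℏ/2 = 5.273e-35 J·s

Since ΔEΔt = 4.520e-35 J·s < 5.273e-35 J·s = ℏ/2,
this violates the uncertainty relation.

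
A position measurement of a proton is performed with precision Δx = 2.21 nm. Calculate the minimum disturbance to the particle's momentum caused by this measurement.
2.386 × 10^-26 kg·m/s

The uncertainty principle implies that measuring position disturbs momentum:
ΔxΔp ≥ ℏ/2

When we measure position with precision Δx, we necessarily introduce a momentum uncertainty:
Δp ≥ ℏ/(2Δx)
Δp_min = (1.055e-34 J·s) / (2 × 2.210e-09 m)
Δp_min = 2.386e-26 kg·m/s

The more precisely we measure position, the greater the momentum disturbance.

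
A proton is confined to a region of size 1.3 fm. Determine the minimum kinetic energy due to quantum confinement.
3.069 MeV

Using the uncertainty principle:

1. Position uncertainty: Δx ≈ 1.300e-15 m
2. Minimum momentum uncertainty: Δp = ℏ/(2Δx) = 4.056e-20 kg·m/s
3. Minimum kinetic energy:
   KE = (Δp)²/(2m) = (4.056e-20)²/(2 × 1.673e-27 kg)
   KE = 4.918e-13 J = 3.069 MeV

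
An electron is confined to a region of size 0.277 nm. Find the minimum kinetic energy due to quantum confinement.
124.138 meV

Using the uncertainty principle:

1. Position uncertainty: Δx ≈ 2.770e-10 m
2. Minimum momentum uncertainty: Δp = ℏ/(2Δx) = 1.904e-25 kg·m/s
3. Minimum kinetic energy:
   KE = (Δp)²/(2m) = (1.904e-25)²/(2 × 9.109e-31 kg)
   KE = 1.989e-20 J = 124.138 meV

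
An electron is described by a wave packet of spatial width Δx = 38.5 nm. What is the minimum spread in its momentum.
1.370 × 10^-27 kg·m/s

For a wave packet, the spatial width Δx and momentum spread Δp are related by the uncertainty principle:
ΔxΔp ≥ ℏ/2

The minimum momentum spread is:
Δp_min = ℏ/(2Δx)
Δp_min = (1.055e-34 J·s) / (2 × 3.850e-08 m)
Δp_min = 1.370e-27 kg·m/s

A wave packet cannot have both a well-defined position and well-defined momentum.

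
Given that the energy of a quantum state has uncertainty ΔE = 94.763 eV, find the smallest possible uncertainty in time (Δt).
3.473 as

Using the energy-time uncertainty principle:
ΔEΔt ≥ ℏ/2

The minimum uncertainty in time is:
Δt_min = ℏ/(2ΔE)
Δt_min = (1.055e-34 J·s) / (2 × 1.518e-17 J)
Δt_min = 3.473e-18 s = 3.473 as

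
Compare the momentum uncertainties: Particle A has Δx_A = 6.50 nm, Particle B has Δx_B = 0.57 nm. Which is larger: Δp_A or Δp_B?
Particle B has the larger minimum momentum uncertainty, by a factor of 11.40.

For each particle, the minimum momentum uncertainty is Δp_min = ℏ/(2Δx):

Particle A: Δp_A = ℏ/(2×6.500e-09 m) = 8.112e-27 kg·m/s
Particle B: Δp_B = ℏ/(2×5.700e-10 m) = 9.251e-26 kg·m/s

Ratio: Δp_B/Δp_A = 11.40

Since Δp_min ∝ 1/Δx, the particle with smaller position uncertainty (B) has larger momentum uncertainty.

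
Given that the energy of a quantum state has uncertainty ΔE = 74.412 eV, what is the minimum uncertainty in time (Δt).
4.423 as

Using the energy-time uncertainty principle:
ΔEΔt ≥ ℏ/2

The minimum uncertainty in time is:
Δt_min = ℏ/(2ΔE)
Δt_min = (1.055e-34 J·s) / (2 × 1.192e-17 J)
Δt_min = 4.423e-18 s = 4.423 as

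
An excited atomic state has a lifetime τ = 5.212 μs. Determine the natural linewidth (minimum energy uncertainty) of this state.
63.144 peV

Using the energy-time uncertainty principle:
ΔEΔt ≥ ℏ/2

The lifetime τ represents the time uncertainty Δt.
The natural linewidth (minimum energy uncertainty) is:

ΔE = ℏ/(2τ)
ΔE = (1.055e-34 J·s) / (2 × 5.212e-06 s)
ΔE = 1.012e-29 J = 63.144 peV

This natural linewidth limits the precision of spectroscopic measurements.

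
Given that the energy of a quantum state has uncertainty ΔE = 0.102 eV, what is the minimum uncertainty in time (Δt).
3.227 fs

Using the energy-time uncertainty principle:
ΔEΔt ≥ ℏ/2

The minimum uncertainty in time is:
Δt_min = ℏ/(2ΔE)
Δt_min = (1.055e-34 J·s) / (2 × 1.634e-20 J)
Δt_min = 3.227e-15 s = 3.227 fs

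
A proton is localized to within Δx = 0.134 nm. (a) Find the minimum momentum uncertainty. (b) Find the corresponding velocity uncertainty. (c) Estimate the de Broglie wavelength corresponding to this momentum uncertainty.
(a) Δp_min = 3.935 × 10^-25 kg·m/s
(b) Δv_min = 235.258 m/s
(c) λ_dB = 1.684 nm

Step-by-step:

(a) From the uncertainty principle:
Δp_min = ℏ/(2Δx) = (1.055e-34 J·s)/(2 × 1.340e-10 m) = 3.935e-25 kg·m/s

(b) The velocity uncertainty:
Δv = Δp/m = (3.935e-25 kg·m/s)/(1.673e-27 kg) = 2.353e+02 m/s = 235.258 m/s

(c) The de Broglie wavelength for this momentum:
λ = h/p = (6.626e-34 J·s)/(3.935e-25 kg·m/s) = 1.684e-09 m = 1.684 nm

Note: The de Broglie wavelength is comparable to the localization size, as expected from wave-particle duality.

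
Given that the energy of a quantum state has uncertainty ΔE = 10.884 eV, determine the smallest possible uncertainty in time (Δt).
30.238 as

Using the energy-time uncertainty principle:
ΔEΔt ≥ ℏ/2

The minimum uncertainty in time is:
Δt_min = ℏ/(2ΔE)
Δt_min = (1.055e-34 J·s) / (2 × 1.744e-18 J)
Δt_min = 3.024e-17 s = 30.238 as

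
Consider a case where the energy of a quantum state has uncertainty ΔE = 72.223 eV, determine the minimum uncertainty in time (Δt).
4.557 as

Using the energy-time uncertainty principle:
ΔEΔt ≥ ℏ/2

The minimum uncertainty in time is:
Δt_min = ℏ/(2ΔE)
Δt_min = (1.055e-34 J·s) / (2 × 1.157e-17 J)
Δt_min = 4.557e-18 s = 4.557 as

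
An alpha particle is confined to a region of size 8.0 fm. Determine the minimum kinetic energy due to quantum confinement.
20.403 keV

Using the uncertainty principle:

1. Position uncertainty: Δx ≈ 8.000e-15 m
2. Minimum momentum uncertainty: Δp = ℏ/(2Δx) = 6.591e-21 kg·m/s
3. Minimum kinetic energy:
   KE = (Δp)²/(2m) = (6.591e-21)²/(2 × 6.645e-27 kg)
   KE = 3.269e-15 J = 20.403 keV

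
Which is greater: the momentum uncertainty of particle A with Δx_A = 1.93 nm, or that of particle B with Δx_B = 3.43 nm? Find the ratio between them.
Particle A has the larger minimum momentum uncertainty, by a factor of 1.78.

For each particle, the minimum momentum uncertainty is Δp_min = ℏ/(2Δx):

Particle A: Δp_A = ℏ/(2×1.930e-09 m) = 2.732e-26 kg·m/s
Particle B: Δp_B = ℏ/(2×3.430e-09 m) = 1.537e-26 kg·m/s

Ratio: Δp_A/Δp_B = 1.78

Since Δp_min ∝ 1/Δx, the particle with smaller position uncertainty (A) has larger momentum uncertainty.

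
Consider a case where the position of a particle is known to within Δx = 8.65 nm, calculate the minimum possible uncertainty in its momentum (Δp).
6.096 × 10^-27 kg·m/s

Using the Heisenberg uncertainty principle:
ΔxΔp ≥ ℏ/2

The minimum uncertainty in momentum is:
Δp_min = ℏ/(2Δx)
Δp_min = (1.055e-34 J·s) / (2 × 8.650e-09 m)
Δp_min = 6.096e-27 kg·m/s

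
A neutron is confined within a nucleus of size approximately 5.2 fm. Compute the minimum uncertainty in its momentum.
1.014 × 10^-20 kg·m/s

Using the Heisenberg uncertainty principle:
ΔxΔp ≥ ℏ/2

With Δx ≈ L = 5.200e-15 m (the confinement size):
Δp_min = ℏ/(2Δx)
Δp_min = (1.055e-34 J·s) / (2 × 5.200e-15 m)
Δp_min = 1.014e-20 kg·m/s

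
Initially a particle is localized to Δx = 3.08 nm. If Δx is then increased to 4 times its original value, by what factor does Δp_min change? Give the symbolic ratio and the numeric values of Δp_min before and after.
Original Δp_min = 1.712 × 10^-26 kg·m/s; new Δp'_min = 4.280 × 10^-27 kg·m/s; ratio Δp'_min/Δp_min = 1/4.

From the uncertainty principle ΔxΔp ≥ ℏ/2, the minimum momentum uncertainty is Δp_min = ℏ/(2Δx).

Original (Δx = 3.08 nm = 3.080e-09 m):
Δp_min = (1.055e-34 J·s)/(2 × 3.080e-09 m) = 1.712e-26 kg·m/s

When Δx → 4Δx:
Δp'_min = ℏ/(2 × 4Δx) = (1/4) × ℏ/(2Δx) = (1/4) × Δp_min
Δp'_min = 1/4 × 1.712e-26 kg·m/s = 4.280e-27 kg·m/s

Since Δp_min ∝ 1/Δx, when Δx is increased to 4 times its original value, Δp_min decreases to 1/4 of its original value.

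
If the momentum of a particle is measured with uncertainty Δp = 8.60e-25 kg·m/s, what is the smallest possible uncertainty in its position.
61.312 pm

Using the Heisenberg uncertainty principle:
ΔxΔp ≥ ℏ/2

The minimum uncertainty in position is:
Δx_min = ℏ/(2Δp)
Δx_min = (1.055e-34 J·s) / (2 × 8.600e-25 kg·m/s)
Δx_min = 6.131e-11 m = 61.312 pm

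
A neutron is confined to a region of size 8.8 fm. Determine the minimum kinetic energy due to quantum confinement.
66.895 keV

Using the uncertainty principle:

1. Position uncertainty: Δx ≈ 8.800e-15 m
2. Minimum momentum uncertainty: Δp = ℏ/(2Δx) = 5.992e-21 kg·m/s
3. Minimum kinetic energy:
   KE = (Δp)²/(2m) = (5.992e-21)²/(2 × 1.675e-27 kg)
   KE = 1.072e-14 J = 66.895 keV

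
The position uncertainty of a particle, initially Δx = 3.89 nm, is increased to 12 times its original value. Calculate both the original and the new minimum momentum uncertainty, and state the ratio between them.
Original Δp_min = 1.355 × 10^-26 kg·m/s; new Δp'_min = 1.130 × 10^-27 kg·m/s; ratio Δp'_min/Δp_min = 1/12.

From the uncertainty principle ΔxΔp ≥ ℏ/2, the minimum momentum uncertainty is Δp_min = ℏ/(2Δx).

Original (Δx = 3.89 nm = 3.890e-09 m):
Δp_min = (1.055e-34 J·s)/(2 × 3.890e-09 m) = 1.355e-26 kg·m/s

When Δx → 12Δx:
Δp'_min = ℏ/(2 × 12Δx) = (1/12) × ℏ/(2Δx) = (1/12) × Δp_min
Δp'_min = 1/12 × 1.355e-26 kg·m/s = 1.130e-27 kg·m/s

Since Δp_min ∝ 1/Δx, when Δx is increased to 12 times its original value, Δp_min decreases to 1/12 of its original value.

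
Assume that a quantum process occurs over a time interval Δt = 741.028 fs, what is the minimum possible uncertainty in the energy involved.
444.121 μeV

Using the energy-time uncertainty principle:
ΔEΔt ≥ ℏ/2

The minimum uncertainty in energy is:
ΔE_min = ℏ/(2Δt)
ΔE_min = (1.055e-34 J·s) / (2 × 7.410e-13 s)
ΔE_min = 7.116e-23 J = 444.121 μeV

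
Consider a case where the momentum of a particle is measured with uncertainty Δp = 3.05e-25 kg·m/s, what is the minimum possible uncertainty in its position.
172.881 pm

Using the Heisenberg uncertainty principle:
ΔxΔp ≥ ℏ/2

The minimum uncertainty in position is:
Δx_min = ℏ/(2Δp)
Δx_min = (1.055e-34 J·s) / (2 × 3.050e-25 kg·m/s)
Δx_min = 1.729e-10 m = 172.881 pm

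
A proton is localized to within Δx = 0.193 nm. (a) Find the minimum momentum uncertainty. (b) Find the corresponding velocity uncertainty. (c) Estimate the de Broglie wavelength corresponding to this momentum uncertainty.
(a) Δp_min = 2.732 × 10^-25 kg·m/s
(b) Δv_min = 163.339 m/s
(c) λ_dB = 2.425 nm

Step-by-step:

(a) From the uncertainty principle:
Δp_min = ℏ/(2Δx) = (1.055e-34 J·s)/(2 × 1.930e-10 m) = 2.732e-25 kg·m/s

(b) The velocity uncertainty:
Δv = Δp/m = (2.732e-25 kg·m/s)/(1.673e-27 kg) = 1.633e+02 m/s = 163.339 m/s

(c) The de Broglie wavelength for this momentum:
λ = h/p = (6.626e-34 J·s)/(2.732e-25 kg·m/s) = 2.425e-09 m = 2.425 nm

Note: The de Broglie wavelength is comparable to the localization size, as expected from wave-particle duality.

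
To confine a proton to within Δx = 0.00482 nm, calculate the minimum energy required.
223.285 meV

Localizing a particle requires giving it sufficient momentum uncertainty:

1. From uncertainty principle: Δp ≥ ℏ/(2Δx)
   Δp_min = (1.055e-34 J·s) / (2 × 4.820e-12 m)
   Δp_min = 1.094e-23 kg·m/s

2. This momentum uncertainty corresponds to kinetic energy:
   KE ≈ (Δp)²/(2m) = (1.094e-23)²/(2 × 1.673e-27 kg)
   KE = 3.577e-20 J = 223.285 meV

Tighter localization requires more energy.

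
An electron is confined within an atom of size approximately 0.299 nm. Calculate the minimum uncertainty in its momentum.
1.763 × 10^-25 kg·m/s

Using the Heisenberg uncertainty principle:
ΔxΔp ≥ ℏ/2

With Δx ≈ L = 2.990e-10 m (the confinement size):
Δp_min = ℏ/(2Δx)
Δp_min = (1.055e-34 J·s) / (2 × 2.990e-10 m)
Δp_min = 1.763e-25 kg·m/s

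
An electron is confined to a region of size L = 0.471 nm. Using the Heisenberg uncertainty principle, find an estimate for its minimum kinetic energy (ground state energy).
42.936 meV

Using the uncertainty principle to estimate ground state energy:

1. The position uncertainty is approximately the confinement size:
   Δx ≈ L = 4.710e-10 m

2. From ΔxΔp ≥ ℏ/2, the minimum momentum uncertainty is:
   Δp ≈ ℏ/(2L) = 1.120e-25 kg·m/s

3. The kinetic energy is approximately:
   KE ≈ (Δp)²/(2m) = (1.120e-25)²/(2 × 9.109e-31 kg)
   KE ≈ 6.879e-21 J = 42.936 meV

This is an order-of-magnitude estimate of the ground state energy.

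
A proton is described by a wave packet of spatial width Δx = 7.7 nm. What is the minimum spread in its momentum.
6.848 × 10^-27 kg·m/s

For a wave packet, the spatial width Δx and momentum spread Δp are related by the uncertainty principle:
ΔxΔp ≥ ℏ/2

The minimum momentum spread is:
Δp_min = ℏ/(2Δx)
Δp_min = (1.055e-34 J·s) / (2 × 7.700e-09 m)
Δp_min = 6.848e-27 kg·m/s

A wave packet cannot have both a well-defined position and well-defined momentum.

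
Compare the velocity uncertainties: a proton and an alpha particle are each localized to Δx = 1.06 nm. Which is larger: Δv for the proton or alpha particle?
The proton has the larger minimum velocity uncertainty, by a ratio of 4.0.

For both particles, Δp_min = ℏ/(2Δx) = 4.974e-26 kg·m/s (same for both).

The velocity uncertainty is Δv = Δp/m:
- proton: Δv = 4.974e-26 / 1.673e-27 = 2.974e+01 m/s = 29.740 m/s
- alpha particle: Δv = 4.974e-26 / 6.645e-27 = 7.486e+00 m/s = 7.486 m/s

Ratio: 2.974e+01 / 7.486e+00 = 4.0

The lighter particle has larger velocity uncertainty because Δv ∝ 1/m.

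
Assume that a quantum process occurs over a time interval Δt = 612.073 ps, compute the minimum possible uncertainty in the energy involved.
537.691 neV

Using the energy-time uncertainty principle:
ΔEΔt ≥ ℏ/2

The minimum uncertainty in energy is:
ΔE_min = ℏ/(2Δt)
ΔE_min = (1.055e-34 J·s) / (2 × 6.121e-10 s)
ΔE_min = 8.615e-26 J = 537.691 neV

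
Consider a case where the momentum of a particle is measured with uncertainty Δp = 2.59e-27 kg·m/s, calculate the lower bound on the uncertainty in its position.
20.359 nm

Using the Heisenberg uncertainty principle:
ΔxΔp ≥ ℏ/2

The minimum uncertainty in position is:
Δx_min = ℏ/(2Δp)
Δx_min = (1.055e-34 J·s) / (2 × 2.590e-27 kg·m/s)
Δx_min = 2.036e-08 m = 20.359 nm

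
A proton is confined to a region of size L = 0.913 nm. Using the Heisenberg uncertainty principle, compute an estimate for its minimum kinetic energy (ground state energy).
6.223 μeV

Using the uncertainty principle to estimate ground state energy:

1. The position uncertainty is approximately the confinement size:
   Δx ≈ L = 9.130e-10 m

2. From ΔxΔp ≥ ℏ/2, the minimum momentum uncertainty is:
   Δp ≈ ℏ/(2L) = 5.775e-26 kg·m/s

3. The kinetic energy is approximately:
   KE ≈ (Δp)²/(2m) = (5.775e-26)²/(2 × 1.673e-27 kg)
   KE ≈ 9.971e-25 J = 6.223 μeV

This is an order-of-magnitude estimate of the ground state energy.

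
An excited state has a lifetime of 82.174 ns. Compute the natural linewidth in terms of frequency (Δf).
968.402 kHz

Using the energy-time uncertainty principle and E = hf:
ΔEΔt ≥ ℏ/2
hΔf·Δt ≥ ℏ/2

The minimum frequency uncertainty is:
Δf = ℏ/(2hτ) = 1/(4πτ)
Δf = 1/(4π × 8.217e-08 s)
Δf = 9.684e+05 Hz = 968.402 kHz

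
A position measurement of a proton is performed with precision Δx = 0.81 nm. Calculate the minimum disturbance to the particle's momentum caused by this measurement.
6.510 × 10^-26 kg·m/s

The uncertainty principle implies that measuring position disturbs momentum:
ΔxΔp ≥ ℏ/2

When we measure position with precision Δx, we necessarily introduce a momentum uncertainty:
Δp ≥ ℏ/(2Δx)
Δp_min = (1.055e-34 J·s) / (2 × 8.100e-10 m)
Δp_min = 6.510e-26 kg·m/s

The more precisely we measure position, the greater the momentum disturbance.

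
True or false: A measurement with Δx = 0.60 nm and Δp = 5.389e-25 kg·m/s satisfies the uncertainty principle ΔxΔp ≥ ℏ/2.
Yes, it satisfies the uncertainty principle.

Calculate the product ΔxΔp:
ΔxΔp = (6.000e-10 m) × (5.389e-25 kg·m/s)
ΔxΔp = 3.233e-34 J·s

Compare to the minimum allowed value ℏ/2:
ℏ/2 = 5.273e-35 J·s

Since ΔxΔp = 3.233e-34 J·s ≥ 5.273e-35 J·s = ℏ/2,
the measurement satisfies the uncertainty principle.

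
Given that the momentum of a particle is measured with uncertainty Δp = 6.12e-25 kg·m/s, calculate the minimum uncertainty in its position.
86.158 pm

Using the Heisenberg uncertainty principle:
ΔxΔp ≥ ℏ/2

The minimum uncertainty in position is:
Δx_min = ℏ/(2Δp)
Δx_min = (1.055e-34 J·s) / (2 × 6.120e-25 kg·m/s)
Δx_min = 8.616e-11 m = 86.158 pm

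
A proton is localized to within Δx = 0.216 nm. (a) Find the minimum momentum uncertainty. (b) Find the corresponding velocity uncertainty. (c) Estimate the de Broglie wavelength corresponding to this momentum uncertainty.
(a) Δp_min = 2.441 × 10^-25 kg·m/s
(b) Δv_min = 145.947 m/s
(c) λ_dB = 2.714 nm

Step-by-step:

(a) From the uncertainty principle:
Δp_min = ℏ/(2Δx) = (1.055e-34 J·s)/(2 × 2.160e-10 m) = 2.441e-25 kg·m/s

(b) The velocity uncertainty:
Δv = Δp/m = (2.441e-25 kg·m/s)/(1.673e-27 kg) = 1.459e+02 m/s = 145.947 m/s

(c) The de Broglie wavelength for this momentum:
λ = h/p = (6.626e-34 J·s)/(2.441e-25 kg·m/s) = 2.714e-09 m = 2.714 nm

Note: The de Broglie wavelength is comparable to the localization size, as expected from wave-particle duality.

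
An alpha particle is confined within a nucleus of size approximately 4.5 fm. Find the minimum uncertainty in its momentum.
1.172 × 10^-20 kg·m/s

Using the Heisenberg uncertainty principle:
ΔxΔp ≥ ℏ/2

With Δx ≈ L = 4.500e-15 m (the confinement size):
Δp_min = ℏ/(2Δx)
Δp_min = (1.055e-34 J·s) / (2 × 4.500e-15 m)
Δp_min = 1.172e-20 kg·m/s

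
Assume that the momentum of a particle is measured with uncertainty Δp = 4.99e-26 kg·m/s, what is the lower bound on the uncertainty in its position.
1.057 nm

Using the Heisenberg uncertainty principle:
ΔxΔp ≥ ℏ/2

The minimum uncertainty in position is:
Δx_min = ℏ/(2Δp)
Δx_min = (1.055e-34 J·s) / (2 × 4.990e-26 kg·m/s)
Δx_min = 1.057e-09 m = 1.057 nm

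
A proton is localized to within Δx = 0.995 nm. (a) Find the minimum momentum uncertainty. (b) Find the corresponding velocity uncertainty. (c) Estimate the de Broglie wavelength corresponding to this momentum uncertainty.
(a) Δp_min = 5.299 × 10^-26 kg·m/s
(b) Δv_min = 31.683 m/s
(c) λ_dB = 12.504 nm

Step-by-step:

(a) From the uncertainty principle:
Δp_min = ℏ/(2Δx) = (1.055e-34 J·s)/(2 × 9.950e-10 m) = 5.299e-26 kg·m/s

(b) The velocity uncertainty:
Δv = Δp/m = (5.299e-26 kg·m/s)/(1.673e-27 kg) = 3.168e+01 m/s = 31.683 m/s

(c) The de Broglie wavelength for this momentum:
λ = h/p = (6.626e-34 J·s)/(5.299e-26 kg·m/s) = 1.250e-08 m = 12.504 nm

Note: The de Broglie wavelength is comparable to the localization size, as expected from wave-particle duality.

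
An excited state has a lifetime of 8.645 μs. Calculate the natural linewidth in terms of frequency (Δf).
9.205 kHz

Using the energy-time uncertainty principle and E = hf:
ΔEΔt ≥ ℏ/2
hΔf·Δt ≥ ℏ/2

The minimum frequency uncertainty is:
Δf = ℏ/(2hτ) = 1/(4πτ)
Δf = 1/(4π × 8.645e-06 s)
Δf = 9.205e+03 Hz = 9.205 kHz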